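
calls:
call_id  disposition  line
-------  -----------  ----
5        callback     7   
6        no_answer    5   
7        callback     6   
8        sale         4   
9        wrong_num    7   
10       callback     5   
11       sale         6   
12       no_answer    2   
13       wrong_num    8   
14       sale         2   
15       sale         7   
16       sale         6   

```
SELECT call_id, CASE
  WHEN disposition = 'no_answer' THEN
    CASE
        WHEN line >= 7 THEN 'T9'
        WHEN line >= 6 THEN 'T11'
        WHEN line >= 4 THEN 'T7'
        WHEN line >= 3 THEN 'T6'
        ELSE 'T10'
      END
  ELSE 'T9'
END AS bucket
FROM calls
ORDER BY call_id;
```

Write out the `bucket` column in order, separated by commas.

T9, T7, T9, T9, T9, T9, T9, T10, T9, T9, T9, T9

call_id=5: disposition='callback' → outer ELSE → T9
call_id=6: disposition='no_answer' → inner[line >= 4] → T7
call_id=7: disposition='callback' → outer ELSE → T9
call_id=8: disposition='sale' → outer ELSE → T9
call_id=9: disposition='wrong_num' → outer ELSE → T9
call_id=10: disposition='callback' → outer ELSE → T9
call_id=11: disposition='sale' → outer ELSE → T9
call_id=12: disposition='no_answer' → inner[ELSE] → T10
call_id=13: disposition='wrong_num' → outer ELSE → T9
call_id=14: disposition='sale' → outer ELSE → T9
call_id=15: disposition='sale' → outer ELSE → T9
call_id=16: disposition='sale' → outer ELSE → T9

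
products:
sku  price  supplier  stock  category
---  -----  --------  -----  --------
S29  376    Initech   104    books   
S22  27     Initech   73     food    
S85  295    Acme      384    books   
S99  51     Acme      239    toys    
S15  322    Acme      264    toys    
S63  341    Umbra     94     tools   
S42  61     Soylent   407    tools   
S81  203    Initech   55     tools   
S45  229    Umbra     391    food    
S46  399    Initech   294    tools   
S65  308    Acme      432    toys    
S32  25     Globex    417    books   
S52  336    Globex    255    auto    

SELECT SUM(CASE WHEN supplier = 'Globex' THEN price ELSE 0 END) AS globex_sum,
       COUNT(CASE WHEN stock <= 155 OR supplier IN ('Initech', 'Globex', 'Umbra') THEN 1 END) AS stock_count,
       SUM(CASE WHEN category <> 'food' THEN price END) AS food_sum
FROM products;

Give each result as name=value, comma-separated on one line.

globex_sum=361, stock_count=8, food_sum=2717

[globex_sum: supplier = 'Globex']
sku=S29: ✗
sku=S22: ✗
sku=S85: ✗
sku=S99: ✗
sku=S15: ✗
sku=S63: ✗
sku=S42: ✗
sku=S81: ✗
sku=S45: ✗
sku=S46: ✗
sku=S65: ✗
sku=S32: ✓ → 25
sku=S52: ✓ → 336
globex_sum = 25 + 336 = 361
—
[stock_count: stock <= 155 OR supplier IN ('Initech', 'Globex', 'Umbra')]
sku=S29: ✓ → 1
sku=S22: ✓ → 1
sku=S85: ✗
sku=S99: ✗
sku=S15: ✗
sku=S63: ✓ → 1
sku=S42: ✗
sku=S81: ✓ → 1
sku=S45: ✓ → 1
sku=S46: ✓ → 1
sku=S65: ✗
sku=S32: ✓ → 1
sku=S52: ✓ → 1
stock_count = COUNT(1, 1, 1, 1, 1, 1, 1, 1) = 8
—
[food_sum: category <> 'food']
sku=S29: ✓ → 376
sku=S22: ✗
sku=S85: ✓ → 295
sku=S99: ✓ → 51
sku=S15: ✓ → 322
sku=S63: ✓ → 341
sku=S42: ✓ → 61
sku=S81: ✓ → 203
sku=S45: ✗
sku=S46: ✓ → 399
sku=S65: ✓ → 308
sku=S32: ✓ → 25
sku=S52: ✓ → 336
food_sum = 376 + 295 + 51 + 322 + 341 + 61 + 203 + 399 + 308 + 25 + 336 = 2717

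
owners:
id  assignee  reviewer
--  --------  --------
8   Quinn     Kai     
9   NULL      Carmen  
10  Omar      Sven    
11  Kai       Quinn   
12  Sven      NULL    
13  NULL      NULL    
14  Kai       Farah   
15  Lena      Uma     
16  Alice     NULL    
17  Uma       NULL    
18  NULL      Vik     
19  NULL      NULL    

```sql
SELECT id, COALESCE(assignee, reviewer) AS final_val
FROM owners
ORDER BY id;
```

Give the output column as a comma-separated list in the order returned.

id=8: assignee=Quinn → Quinn
id=9: assignee=NULL, reviewer=Carmen → Carmen
id=10: assignee=Omar → Omar
id=11: assignee=Kai → Kai
id=12: assignee=Sven → Sven
id=13: assignee=NULL, reviewer=NULL (all NULL) → NULL
id=14: assignee=Kai → Kai
id=15: assignee=Lena → Lena
id=16: assignee=Alice → Alice
id=17: assignee=Uma → Uma
id=18: assignee=NULL, reviewer=Vik → Vik
id=19: assignee=NULL, reviewer=NULL (all NULL) → NULL

Quinn, Carmen, Omar, Kai, Sven, NULL, Kai, Lena, Alice, Uma, Vik, NULL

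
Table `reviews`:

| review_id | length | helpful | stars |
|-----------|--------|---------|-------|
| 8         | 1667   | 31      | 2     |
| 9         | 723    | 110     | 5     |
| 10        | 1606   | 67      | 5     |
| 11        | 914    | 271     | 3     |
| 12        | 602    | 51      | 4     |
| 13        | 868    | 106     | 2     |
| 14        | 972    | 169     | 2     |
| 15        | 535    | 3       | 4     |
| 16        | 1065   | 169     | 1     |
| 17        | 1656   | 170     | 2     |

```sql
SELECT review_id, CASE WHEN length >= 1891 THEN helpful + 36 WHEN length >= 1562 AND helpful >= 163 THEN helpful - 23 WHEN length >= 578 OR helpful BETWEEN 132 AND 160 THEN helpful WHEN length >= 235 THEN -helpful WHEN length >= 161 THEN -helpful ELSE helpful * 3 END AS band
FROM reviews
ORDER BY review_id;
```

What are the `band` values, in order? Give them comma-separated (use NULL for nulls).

31, 110, 67, 271, 51, 106, 169, -3, 169, 147

review_id=8: length >= 578 OR helpful BETWEEN 132 AND 160 → 31
review_id=9: length >= 578 OR helpful BETWEEN 132 AND 160 → 110
review_id=10: length >= 578 OR helpful BETWEEN 132 AND 160 → 67
review_id=11: length >= 578 OR helpful BETWEEN 132 AND 160 → 271
review_id=12: length >= 578 OR helpful BETWEEN 132 AND 160 → 51
review_id=13: length >= 578 OR helpful BETWEEN 132 AND 160 → 106
review_id=14: length >= 578 OR helpful BETWEEN 132 AND 160 → 169
review_id=15: length >= 235 → -3
review_id=16: length >= 578 OR helpful BETWEEN 132 AND 160 → 169
review_id=17: length >= 1562 AND helpful >= 163 → 147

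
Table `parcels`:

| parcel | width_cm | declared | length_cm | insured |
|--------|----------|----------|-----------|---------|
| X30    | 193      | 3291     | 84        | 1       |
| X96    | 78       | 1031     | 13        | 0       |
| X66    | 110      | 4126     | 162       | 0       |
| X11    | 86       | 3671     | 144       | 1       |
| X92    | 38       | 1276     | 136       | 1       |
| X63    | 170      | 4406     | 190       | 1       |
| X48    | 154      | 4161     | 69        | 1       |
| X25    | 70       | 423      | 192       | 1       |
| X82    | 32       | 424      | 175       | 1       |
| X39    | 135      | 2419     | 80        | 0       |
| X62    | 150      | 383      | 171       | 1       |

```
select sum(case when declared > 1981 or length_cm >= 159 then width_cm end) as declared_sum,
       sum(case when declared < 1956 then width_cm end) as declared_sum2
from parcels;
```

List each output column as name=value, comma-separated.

[declared_sum: declared > 1981 or length_cm >= 159]
parcel=X30: ✓ → 193
parcel=X96: ✗
parcel=X66: ✓ → 110
parcel=X11: ✓ → 86
parcel=X92: ✗
parcel=X63: ✓ → 170
parcel=X48: ✓ → 154
parcel=X25: ✓ → 70
parcel=X82: ✓ → 32
parcel=X39: ✓ → 135
parcel=X62: ✓ → 150
declared_sum = 193 + 110 + 86 + 170 + 154 + 70 + 32 + 135 + 150 = 1100
—
[declared_sum2: declared < 1956]
parcel=X30: ✗
parcel=X96: ✓ → 78
parcel=X66: ✗
parcel=X11: ✗
parcel=X92: ✓ → 38
parcel=X63: ✗
parcel=X48: ✗
parcel=X25: ✓ → 70
parcel=X82: ✓ → 32
parcel=X39: ✗
parcel=X62: ✓ → 150
declared_sum2 = 78 + 38 + 70 + 32 + 150 = 368

declared_sum=1100, declared_sum2=368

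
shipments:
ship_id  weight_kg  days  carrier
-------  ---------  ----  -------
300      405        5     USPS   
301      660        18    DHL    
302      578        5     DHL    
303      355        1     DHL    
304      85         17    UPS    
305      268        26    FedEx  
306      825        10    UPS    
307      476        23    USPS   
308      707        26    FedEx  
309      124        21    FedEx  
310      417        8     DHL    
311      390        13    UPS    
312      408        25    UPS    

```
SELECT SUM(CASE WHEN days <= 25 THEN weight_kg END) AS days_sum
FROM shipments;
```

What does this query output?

ship_id=300: ✓ → 405
ship_id=301: ✓ → 660
ship_id=302: ✓ → 578
ship_id=303: ✓ → 355
ship_id=304: ✓ → 85
ship_id=305: ✗
ship_id=306: ✓ → 825
ship_id=307: ✓ → 476
ship_id=308: ✗
ship_id=309: ✓ → 124
ship_id=310: ✓ → 417
ship_id=311: ✓ → 390
ship_id=312: ✓ → 408
days_sum = 405 + 660 + 578 + 355 + 85 + 825 + 476 + 124 + 417 + 390 + 408 = 4723

4723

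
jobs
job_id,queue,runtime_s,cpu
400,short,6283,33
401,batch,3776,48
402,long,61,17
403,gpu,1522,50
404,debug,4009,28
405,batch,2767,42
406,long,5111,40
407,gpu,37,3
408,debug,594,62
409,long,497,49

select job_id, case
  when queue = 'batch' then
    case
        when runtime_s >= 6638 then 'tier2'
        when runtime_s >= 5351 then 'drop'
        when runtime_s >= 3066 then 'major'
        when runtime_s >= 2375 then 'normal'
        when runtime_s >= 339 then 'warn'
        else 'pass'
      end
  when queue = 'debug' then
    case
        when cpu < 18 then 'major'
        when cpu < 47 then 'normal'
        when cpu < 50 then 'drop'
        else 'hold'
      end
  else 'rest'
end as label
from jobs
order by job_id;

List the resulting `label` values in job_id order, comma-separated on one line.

rest, major, rest, rest, normal, normal, rest, rest, hold, rest

job_id=400: queue='short' → outer ELSE → rest
job_id=401: queue='batch' → inner[runtime_s >= 3066] → major
job_id=402: queue='long' → outer ELSE → rest
job_id=403: queue='gpu' → outer ELSE → rest
job_id=404: queue='debug' → inner[cpu < 47] → normal
job_id=405: queue='batch' → inner[runtime_s >= 2375] → normal
job_id=406: queue='long' → outer ELSE → rest
job_id=407: queue='gpu' → outer ELSE → rest
job_id=408: queue='debug' → inner[ELSE] → hold
job_id=409: queue='long' → outer ELSE → rest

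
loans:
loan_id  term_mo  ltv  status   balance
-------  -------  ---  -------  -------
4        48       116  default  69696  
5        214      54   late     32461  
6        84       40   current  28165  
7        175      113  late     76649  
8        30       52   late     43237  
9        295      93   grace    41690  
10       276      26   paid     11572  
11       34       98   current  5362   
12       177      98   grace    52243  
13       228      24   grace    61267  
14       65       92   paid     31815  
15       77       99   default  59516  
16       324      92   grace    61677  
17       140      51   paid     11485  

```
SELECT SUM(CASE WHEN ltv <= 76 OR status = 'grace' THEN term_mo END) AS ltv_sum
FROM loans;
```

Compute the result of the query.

loan_id=4: ✗
loan_id=5: ✓ → 214
loan_id=6: ✓ → 84
loan_id=7: ✗
loan_id=8: ✓ → 30
loan_id=9: ✓ → 295
loan_id=10: ✓ → 276
loan_id=11: ✗
loan_id=12: ✓ → 177
loan_id=13: ✓ → 228
loan_id=14: ✗
loan_id=15: ✗
loan_id=16: ✓ → 324
loan_id=17: ✓ → 140
ltv_sum = 214 + 84 + 30 + 295 + 276 + 177 + 228 + 324 + 140 = 1768

1768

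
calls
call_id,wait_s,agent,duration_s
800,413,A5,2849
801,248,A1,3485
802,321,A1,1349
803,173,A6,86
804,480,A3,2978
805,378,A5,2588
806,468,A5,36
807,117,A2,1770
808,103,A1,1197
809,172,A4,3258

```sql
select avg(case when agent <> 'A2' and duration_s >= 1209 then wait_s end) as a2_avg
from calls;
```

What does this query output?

call_id=800: ✓ → 413
call_id=801: ✓ → 248
call_id=802: ✓ → 321
call_id=803: ✗
call_id=804: ✓ → 480
call_id=805: ✓ → 378
call_id=806: ✗
call_id=807: ✗
call_id=808: ✗
call_id=809: ✓ → 172
a2_avg = (413 + 248 + 321 + 480 + 378 + 172) / 6 = 335.3333333333

335.3333333333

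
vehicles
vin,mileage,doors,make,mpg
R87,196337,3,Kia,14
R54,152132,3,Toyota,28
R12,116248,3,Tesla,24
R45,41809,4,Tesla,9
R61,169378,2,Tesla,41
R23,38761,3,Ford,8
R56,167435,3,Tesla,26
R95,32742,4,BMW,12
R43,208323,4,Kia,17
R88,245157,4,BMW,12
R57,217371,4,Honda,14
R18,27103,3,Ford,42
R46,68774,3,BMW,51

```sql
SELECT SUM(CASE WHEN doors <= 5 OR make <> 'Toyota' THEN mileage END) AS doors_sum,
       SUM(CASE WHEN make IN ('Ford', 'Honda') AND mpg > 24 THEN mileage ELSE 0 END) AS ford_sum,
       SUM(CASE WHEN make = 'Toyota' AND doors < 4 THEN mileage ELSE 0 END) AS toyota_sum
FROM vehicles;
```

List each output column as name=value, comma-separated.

[doors_sum: doors <= 5 OR make <> 'Toyota']
vin=R87: ✓ → 196337
vin=R54: ✓ → 152132
vin=R12: ✓ → 116248
vin=R45: ✓ → 41809
vin=R61: ✓ → 169378
vin=R23: ✓ → 38761
vin=R56: ✓ → 167435
vin=R95: ✓ → 32742
vin=R43: ✓ → 208323
vin=R88: ✓ → 245157
vin=R57: ✓ → 217371
vin=R18: ✓ → 27103
vin=R46: ✓ → 68774
doors_sum = 196337 + 152132 + 116248 + 41809 + 169378 + 38761 + 167435 + 32742 + 208323 + 245157 + 217371 + 27103 + 68774 = 1681570
—
[ford_sum: make IN ('Ford', 'Honda') AND mpg > 24]
vin=R87: ✗
vin=R54: ✗
vin=R12: ✗
vin=R45: ✗
vin=R61: ✗
vin=R23: ✗
vin=R56: ✗
vin=R95: ✗
vin=R43: ✗
vin=R88: ✗
vin=R57: ✗
vin=R18: ✓ → 27103
vin=R46: ✗
ford_sum = 27103
—
[toyota_sum: make = 'Toyota' AND doors < 4]
vin=R87: ✗
vin=R54: ✓ → 152132
vin=R12: ✗
vin=R45: ✗
vin=R61: ✗
vin=R23: ✗
vin=R56: ✗
vin=R95: ✗
vin=R43: ✗
vin=R88: ✗
vin=R57: ✗
vin=R18: ✗
vin=R46: ✗
toyota_sum = 152132

doors_sum=1681570, ford_sum=27103, toyota_sum=152132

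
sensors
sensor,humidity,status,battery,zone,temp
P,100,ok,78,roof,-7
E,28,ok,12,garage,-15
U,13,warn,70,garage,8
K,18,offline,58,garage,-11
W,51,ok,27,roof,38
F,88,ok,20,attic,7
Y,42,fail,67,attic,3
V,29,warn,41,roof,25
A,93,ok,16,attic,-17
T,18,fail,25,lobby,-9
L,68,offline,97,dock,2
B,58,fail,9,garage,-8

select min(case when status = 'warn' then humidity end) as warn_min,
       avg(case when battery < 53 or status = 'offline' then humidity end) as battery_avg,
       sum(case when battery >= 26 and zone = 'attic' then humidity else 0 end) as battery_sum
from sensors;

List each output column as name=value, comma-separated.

warn_min=13, battery_avg=50.1111111111, battery_sum=42

[warn_min: status = 'warn']
sensor=P: ✗
sensor=E: ✗
sensor=U: ✓ → 13
sensor=K: ✗
sensor=W: ✗
sensor=F: ✗
sensor=Y: ✗
sensor=V: ✓ → 29
sensor=A: ✗
sensor=T: ✗
sensor=L: ✗
sensor=B: ✗
warn_min = MIN(13, 29) = 13
—
[battery_avg: battery < 53 or status = 'offline']
sensor=P: ✗
sensor=E: ✓ → 28
sensor=U: ✗
sensor=K: ✓ → 18
sensor=W: ✓ → 51
sensor=F: ✓ → 88
sensor=Y: ✗
sensor=V: ✓ → 29
sensor=A: ✓ → 93
sensor=T: ✓ → 18
sensor=L: ✓ → 68
sensor=B: ✓ → 58
battery_avg = (28 + 18 + 51 + 88 + 29 + 93 + 18 + 68 + 58) / 9 = 50.1111111111
—
[battery_sum: battery >= 26 and zone = 'attic']
sensor=P: ✗
sensor=E: ✗
sensor=U: ✗
sensor=K: ✗
sensor=W: ✗
sensor=F: ✗
sensor=Y: ✓ → 42
sensor=V: ✗
sensor=A: ✗
sensor=T: ✗
sensor=L: ✗
sensor=B: ✗
battery_sum = 42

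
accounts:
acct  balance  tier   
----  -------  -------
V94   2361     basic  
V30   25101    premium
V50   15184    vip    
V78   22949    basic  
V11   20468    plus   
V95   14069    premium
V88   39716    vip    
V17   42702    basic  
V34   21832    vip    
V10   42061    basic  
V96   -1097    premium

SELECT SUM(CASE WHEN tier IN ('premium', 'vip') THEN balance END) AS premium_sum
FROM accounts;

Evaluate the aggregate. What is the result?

114805

acct=V94: ✗
acct=V30: ✓ → 25101
acct=V50: ✓ → 15184
acct=V78: ✗
acct=V11: ✗
acct=V95: ✓ → 14069
acct=V88: ✓ → 39716
acct=V17: ✗
acct=V34: ✓ → 21832
acct=V10: ✗
acct=V96: ✓ → -1097
premium_sum = 25101 + 15184 + 14069 + 39716 + 21832 + -1097 = 114805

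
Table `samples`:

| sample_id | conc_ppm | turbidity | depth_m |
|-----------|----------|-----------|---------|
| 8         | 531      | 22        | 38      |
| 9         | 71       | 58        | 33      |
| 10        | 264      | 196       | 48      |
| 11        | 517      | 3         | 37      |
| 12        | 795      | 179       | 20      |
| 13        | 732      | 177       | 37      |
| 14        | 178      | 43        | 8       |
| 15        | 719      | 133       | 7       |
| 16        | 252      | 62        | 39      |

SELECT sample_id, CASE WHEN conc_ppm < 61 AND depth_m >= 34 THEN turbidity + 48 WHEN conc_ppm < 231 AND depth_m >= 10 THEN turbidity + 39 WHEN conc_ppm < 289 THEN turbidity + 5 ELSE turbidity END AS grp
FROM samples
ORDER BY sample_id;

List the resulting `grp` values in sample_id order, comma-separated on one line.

22, 97, 201, 3, 179, 177, 48, 133, 67

sample_id=8: ELSE → 22
sample_id=9: conc_ppm < 231 AND depth_m >= 10 → 97
sample_id=10: conc_ppm < 289 → 201
sample_id=11: ELSE → 3
sample_id=12: ELSE → 179
sample_id=13: ELSE → 177
sample_id=14: conc_ppm < 289 → 48
sample_id=15: ELSE → 133
sample_id=16: conc_ppm < 289 → 67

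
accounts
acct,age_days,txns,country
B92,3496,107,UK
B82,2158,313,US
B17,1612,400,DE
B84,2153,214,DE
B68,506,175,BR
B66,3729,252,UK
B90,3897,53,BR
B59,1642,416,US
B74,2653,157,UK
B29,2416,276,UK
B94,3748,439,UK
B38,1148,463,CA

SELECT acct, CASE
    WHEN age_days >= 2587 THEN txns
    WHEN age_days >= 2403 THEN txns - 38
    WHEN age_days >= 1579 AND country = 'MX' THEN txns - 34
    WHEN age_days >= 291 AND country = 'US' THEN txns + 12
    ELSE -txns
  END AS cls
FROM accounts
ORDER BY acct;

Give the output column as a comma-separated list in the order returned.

acct=B17: ELSE → -400
acct=B29: age_days >= 2403 → 238
acct=B38: ELSE → -463
acct=B59: age_days >= 291 AND country = 'US' → 428
acct=B66: age_days >= 2587 → 252
acct=B68: ELSE → -175
acct=B74: age_days >= 2587 → 157
acct=B82: age_days >= 291 AND country = 'US' → 325
acct=B84: ELSE → -214
acct=B90: age_days >= 2587 → 53
acct=B92: age_days >= 2587 → 107
acct=B94: age_days >= 2587 → 439

-400, 238, -463, 428, 252, -175, 157, 325, -214, 53, 107, 439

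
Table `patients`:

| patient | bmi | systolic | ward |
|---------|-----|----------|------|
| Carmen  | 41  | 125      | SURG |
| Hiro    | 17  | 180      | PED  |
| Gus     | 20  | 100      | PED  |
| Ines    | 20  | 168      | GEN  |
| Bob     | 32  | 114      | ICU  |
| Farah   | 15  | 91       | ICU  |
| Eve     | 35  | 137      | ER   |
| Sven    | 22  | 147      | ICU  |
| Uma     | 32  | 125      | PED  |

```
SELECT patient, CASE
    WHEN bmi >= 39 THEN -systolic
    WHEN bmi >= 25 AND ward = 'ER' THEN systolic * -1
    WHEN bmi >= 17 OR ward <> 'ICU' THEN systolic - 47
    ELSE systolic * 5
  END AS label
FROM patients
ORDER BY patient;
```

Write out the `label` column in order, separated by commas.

patient=Bob: bmi >= 17 OR ward <> 'ICU' → 67
patient=Carmen: bmi >= 39 → -125
patient=Eve: bmi >= 25 AND ward = 'ER' → -137
patient=Farah: ELSE → 455
patient=Gus: bmi >= 17 OR ward <> 'ICU' → 53
patient=Hiro: bmi >= 17 OR ward <> 'ICU' → 133
patient=Ines: bmi >= 17 OR ward <> 'ICU' → 121
patient=Sven: bmi >= 17 OR ward <> 'ICU' → 100
patient=Uma: bmi >= 17 OR ward <> 'ICU' → 78

67, -125, -137, 455, 53, 133, 121, 100, 78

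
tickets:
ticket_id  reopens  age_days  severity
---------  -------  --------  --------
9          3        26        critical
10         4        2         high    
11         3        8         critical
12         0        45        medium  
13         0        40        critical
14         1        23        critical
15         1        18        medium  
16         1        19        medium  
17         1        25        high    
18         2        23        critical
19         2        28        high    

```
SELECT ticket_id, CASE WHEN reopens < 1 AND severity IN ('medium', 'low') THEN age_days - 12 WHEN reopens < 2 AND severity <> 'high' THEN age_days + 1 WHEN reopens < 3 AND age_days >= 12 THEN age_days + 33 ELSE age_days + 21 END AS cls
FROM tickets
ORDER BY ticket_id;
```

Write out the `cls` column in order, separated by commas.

ticket_id=9: ELSE → 47
ticket_id=10: ELSE → 23
ticket_id=11: ELSE → 29
ticket_id=12: reopens < 1 AND severity IN ('medium', 'low') → 33
ticket_id=13: reopens < 2 AND severity <> 'high' → 41
ticket_id=14: reopens < 2 AND severity <> 'high' → 24
ticket_id=15: reopens < 2 AND severity <> 'high' → 19
ticket_id=16: reopens < 2 AND severity <> 'high' → 20
ticket_id=17: reopens < 3 AND age_days >= 12 → 58
ticket_id=18: reopens < 3 AND age_days >= 12 → 56
ticket_id=19: reopens < 3 AND age_days >= 12 → 61

47, 23, 29, 33, 41, 24, 19, 20, 58, 56, 61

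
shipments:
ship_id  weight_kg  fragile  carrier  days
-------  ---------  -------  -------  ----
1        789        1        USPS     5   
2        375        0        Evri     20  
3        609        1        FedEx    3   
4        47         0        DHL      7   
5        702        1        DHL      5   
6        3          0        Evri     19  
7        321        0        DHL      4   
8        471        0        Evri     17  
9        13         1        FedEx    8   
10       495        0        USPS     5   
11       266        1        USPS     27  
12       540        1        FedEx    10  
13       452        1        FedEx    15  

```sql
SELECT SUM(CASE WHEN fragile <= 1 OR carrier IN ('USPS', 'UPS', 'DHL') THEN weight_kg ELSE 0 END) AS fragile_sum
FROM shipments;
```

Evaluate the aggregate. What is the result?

5083

ship_id=1: ✓ → 789
ship_id=2: ✓ → 375
ship_id=3: ✓ → 609
ship_id=4: ✓ → 47
ship_id=5: ✓ → 702
ship_id=6: ✓ → 3
ship_id=7: ✓ → 321
ship_id=8: ✓ → 471
ship_id=9: ✓ → 13
ship_id=10: ✓ → 495
ship_id=11: ✓ → 266
ship_id=12: ✓ → 540
ship_id=13: ✓ → 452
fragile_sum = 789 + 375 + 609 + 47 + 702 + 3 + 321 + 471 + 13 + 495 + 266 + 540 + 452 = 5083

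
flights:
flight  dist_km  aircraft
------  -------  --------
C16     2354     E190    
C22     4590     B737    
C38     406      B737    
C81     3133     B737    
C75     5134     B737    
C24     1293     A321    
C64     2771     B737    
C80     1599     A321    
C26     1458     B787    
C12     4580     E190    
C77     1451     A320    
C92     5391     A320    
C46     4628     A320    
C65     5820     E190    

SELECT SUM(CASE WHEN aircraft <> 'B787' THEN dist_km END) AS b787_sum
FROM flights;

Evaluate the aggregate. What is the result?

43150

flight=C16: ✓ → 2354
flight=C22: ✓ → 4590
flight=C38: ✓ → 406
flight=C81: ✓ → 3133
flight=C75: ✓ → 5134
flight=C24: ✓ → 1293
flight=C64: ✓ → 2771
flight=C80: ✓ → 1599
flight=C26: ✗
flight=C12: ✓ → 4580
flight=C77: ✓ → 1451
flight=C92: ✓ → 5391
flight=C46: ✓ → 4628
flight=C65: ✓ → 5820
b787_sum = 2354 + 4590 + 406 + 3133 + 5134 + 1293 + 2771 + 1599 + 4580 + 1451 + 5391 + 4628 + 5820 = 43150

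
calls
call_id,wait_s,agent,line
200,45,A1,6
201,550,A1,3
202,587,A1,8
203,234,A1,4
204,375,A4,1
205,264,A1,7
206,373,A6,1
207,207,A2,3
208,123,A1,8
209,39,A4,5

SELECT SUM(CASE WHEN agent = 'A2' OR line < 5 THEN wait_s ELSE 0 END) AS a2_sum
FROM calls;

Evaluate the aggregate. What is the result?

1739

call_id=200: ✗
call_id=201: ✓ → 550
call_id=202: ✗
call_id=203: ✓ → 234
call_id=204: ✓ → 375
call_id=205: ✗
call_id=206: ✓ → 373
call_id=207: ✓ → 207
call_id=208: ✗
call_id=209: ✗
a2_sum = 550 + 234 + 375 + 373 + 207 = 1739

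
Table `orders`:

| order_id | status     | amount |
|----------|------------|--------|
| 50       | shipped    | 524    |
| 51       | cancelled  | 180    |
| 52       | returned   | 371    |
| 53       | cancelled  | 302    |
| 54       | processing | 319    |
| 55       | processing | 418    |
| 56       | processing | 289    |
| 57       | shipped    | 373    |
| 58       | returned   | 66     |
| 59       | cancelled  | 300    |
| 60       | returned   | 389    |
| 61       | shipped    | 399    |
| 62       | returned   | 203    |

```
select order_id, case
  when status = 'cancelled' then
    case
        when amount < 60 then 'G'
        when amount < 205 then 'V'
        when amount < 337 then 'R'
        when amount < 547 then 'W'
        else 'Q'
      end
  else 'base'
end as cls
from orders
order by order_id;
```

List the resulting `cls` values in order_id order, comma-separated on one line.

base, V, base, R, base, base, base, base, base, R, base, base, base

order_id=50: status='shipped' → outer ELSE → base
order_id=51: status='cancelled' → inner[amount < 205] → V
order_id=52: status='returned' → outer ELSE → base
order_id=53: status='cancelled' → inner[amount < 337] → R
order_id=54: status='processing' → outer ELSE → base
order_id=55: status='processing' → outer ELSE → base
order_id=56: status='processing' → outer ELSE → base
order_id=57: status='shipped' → outer ELSE → base
order_id=58: status='returned' → outer ELSE → base
order_id=59: status='cancelled' → inner[amount < 337] → R
order_id=60: status='returned' → outer ELSE → base
order_id=61: status='shipped' → outer ELSE → base
order_id=62: status='returned' → outer ELSE → base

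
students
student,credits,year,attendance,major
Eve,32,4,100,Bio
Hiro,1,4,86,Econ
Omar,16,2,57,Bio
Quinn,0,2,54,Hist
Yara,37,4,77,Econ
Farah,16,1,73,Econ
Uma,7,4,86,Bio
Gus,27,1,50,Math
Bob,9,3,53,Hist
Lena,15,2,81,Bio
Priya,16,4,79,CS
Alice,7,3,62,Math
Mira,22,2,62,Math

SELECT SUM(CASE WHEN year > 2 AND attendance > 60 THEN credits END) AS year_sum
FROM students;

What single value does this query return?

student=Eve: ✓ → 32
student=Hiro: ✓ → 1
student=Omar: ✗
student=Quinn: ✗
student=Yara: ✓ → 37
student=Farah: ✗
student=Uma: ✓ → 7
student=Gus: ✗
student=Bob: ✗
student=Lena: ✗
student=Priya: ✓ → 16
student=Alice: ✓ → 7
student=Mira: ✗
year_sum = 32 + 1 + 37 + 7 + 16 + 7 = 100

100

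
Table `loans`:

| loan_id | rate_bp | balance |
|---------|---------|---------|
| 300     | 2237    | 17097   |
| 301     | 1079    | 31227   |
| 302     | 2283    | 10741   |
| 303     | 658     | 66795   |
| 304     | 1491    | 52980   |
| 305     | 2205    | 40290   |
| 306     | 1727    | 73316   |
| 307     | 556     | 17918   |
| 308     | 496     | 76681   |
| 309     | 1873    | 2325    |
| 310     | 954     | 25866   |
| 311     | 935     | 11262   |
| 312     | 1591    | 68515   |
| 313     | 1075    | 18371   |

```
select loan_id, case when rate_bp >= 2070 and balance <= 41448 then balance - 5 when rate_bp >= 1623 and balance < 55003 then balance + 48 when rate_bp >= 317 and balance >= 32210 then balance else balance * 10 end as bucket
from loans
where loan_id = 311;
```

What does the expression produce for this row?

loan_id = 311: rate_bp=935, balance=11262.
rate_bp >= 2070 and balance <= 41448 → false
rate_bp >= 1623 and balance < 55003 → false
rate_bp >= 317 and balance >= 32210 → false
No prior WHEN matched → ELSE → 112620

112620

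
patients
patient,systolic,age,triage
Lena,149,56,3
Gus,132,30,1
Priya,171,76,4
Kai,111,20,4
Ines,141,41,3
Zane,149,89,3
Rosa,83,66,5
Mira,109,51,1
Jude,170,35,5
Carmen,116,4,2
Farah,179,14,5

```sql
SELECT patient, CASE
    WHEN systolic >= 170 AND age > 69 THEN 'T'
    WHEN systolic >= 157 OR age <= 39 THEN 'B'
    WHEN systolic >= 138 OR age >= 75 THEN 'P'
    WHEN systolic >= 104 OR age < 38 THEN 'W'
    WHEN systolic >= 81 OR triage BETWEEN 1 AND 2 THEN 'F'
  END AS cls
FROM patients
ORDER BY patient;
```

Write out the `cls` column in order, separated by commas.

patient=Carmen: systolic >= 157 OR age <= 39 → B
patient=Farah: systolic >= 157 OR age <= 39 → B
patient=Gus: systolic >= 157 OR age <= 39 → B
patient=Ines: systolic >= 138 OR age >= 75 → P
patient=Jude: systolic >= 157 OR age <= 39 → B
patient=Kai: systolic >= 157 OR age <= 39 → B
patient=Lena: systolic >= 138 OR age >= 75 → P
patient=Mira: systolic >= 104 OR age < 38 → W
patient=Priya: systolic >= 170 AND age > 69 → T
patient=Rosa: systolic >= 81 OR triage BETWEEN 1 AND 2 → F
patient=Zane: systolic >= 138 OR age >= 75 → P

B, B, B, P, B, B, P, W, T, F, P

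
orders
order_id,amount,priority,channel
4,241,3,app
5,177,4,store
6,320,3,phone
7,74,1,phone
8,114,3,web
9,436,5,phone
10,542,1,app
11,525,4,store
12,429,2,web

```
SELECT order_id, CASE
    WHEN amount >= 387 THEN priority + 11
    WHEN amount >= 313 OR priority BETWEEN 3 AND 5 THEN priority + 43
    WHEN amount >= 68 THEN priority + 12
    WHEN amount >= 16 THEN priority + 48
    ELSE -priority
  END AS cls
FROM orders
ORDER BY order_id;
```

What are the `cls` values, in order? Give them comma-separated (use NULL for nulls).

46, 47, 46, 13, 46, 16, 12, 15, 13

order_id=4: amount >= 313 OR priority BETWEEN 3 AND 5 → 46
order_id=5: amount >= 313 OR priority BETWEEN 3 AND 5 → 47
order_id=6: amount >= 313 OR priority BETWEEN 3 AND 5 → 46
order_id=7: amount >= 68 → 13
order_id=8: amount >= 313 OR priority BETWEEN 3 AND 5 → 46
order_id=9: amount >= 387 → 16
order_id=10: amount >= 387 → 12
order_id=11: amount >= 387 → 15
order_id=12: amount >= 387 → 13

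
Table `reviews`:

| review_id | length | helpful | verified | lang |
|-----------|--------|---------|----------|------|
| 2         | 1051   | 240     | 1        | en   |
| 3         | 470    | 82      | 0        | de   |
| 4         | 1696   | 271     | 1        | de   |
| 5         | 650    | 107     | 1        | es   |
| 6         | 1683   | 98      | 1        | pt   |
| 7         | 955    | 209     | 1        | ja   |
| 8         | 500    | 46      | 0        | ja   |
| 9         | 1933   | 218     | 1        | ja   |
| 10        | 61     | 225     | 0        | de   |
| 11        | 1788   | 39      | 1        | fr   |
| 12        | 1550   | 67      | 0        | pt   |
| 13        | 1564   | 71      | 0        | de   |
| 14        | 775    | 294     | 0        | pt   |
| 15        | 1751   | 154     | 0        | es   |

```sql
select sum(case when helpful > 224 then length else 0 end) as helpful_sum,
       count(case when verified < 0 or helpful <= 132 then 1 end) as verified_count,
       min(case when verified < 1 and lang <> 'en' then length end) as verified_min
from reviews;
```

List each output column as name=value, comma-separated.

helpful_sum=3583, verified_count=7, verified_min=61

[helpful_sum: helpful > 224]
review_id=2: ✓ → 1051
review_id=3: ✗
review_id=4: ✓ → 1696
review_id=5: ✗
review_id=6: ✗
review_id=7: ✗
review_id=8: ✗
review_id=9: ✗
review_id=10: ✓ → 61
review_id=11: ✗
review_id=12: ✗
review_id=13: ✗
review_id=14: ✓ → 775
review_id=15: ✗
helpful_sum = 1051 + 1696 + 61 + 775 = 3583
—
[verified_count: verified < 0 or helpful <= 132]
review_id=2: ✗
review_id=3: ✓ → 1
review_id=4: ✗
review_id=5: ✓ → 1
review_id=6: ✓ → 1
review_id=7: ✗
review_id=8: ✓ → 1
review_id=9: ✗
review_id=10: ✗
review_id=11: ✓ → 1
review_id=12: ✓ → 1
review_id=13: ✓ → 1
review_id=14: ✗
review_id=15: ✗
verified_count = COUNT(1, 1, 1, 1, 1, 1, 1) = 7
—
[verified_min: verified < 1 and lang <> 'en']
review_id=2: ✗
review_id=3: ✓ → 470
review_id=4: ✗
review_id=5: ✗
review_id=6: ✗
review_id=7: ✗
review_id=8: ✓ → 500
review_id=9: ✗
review_id=10: ✓ → 61
review_id=11: ✗
review_id=12: ✓ → 1550
review_id=13: ✓ → 1564
review_id=14: ✓ → 775
review_id=15: ✓ → 1751
verified_min = MIN(470, 500, 61, 1550, 1564, 775, 1751) = 61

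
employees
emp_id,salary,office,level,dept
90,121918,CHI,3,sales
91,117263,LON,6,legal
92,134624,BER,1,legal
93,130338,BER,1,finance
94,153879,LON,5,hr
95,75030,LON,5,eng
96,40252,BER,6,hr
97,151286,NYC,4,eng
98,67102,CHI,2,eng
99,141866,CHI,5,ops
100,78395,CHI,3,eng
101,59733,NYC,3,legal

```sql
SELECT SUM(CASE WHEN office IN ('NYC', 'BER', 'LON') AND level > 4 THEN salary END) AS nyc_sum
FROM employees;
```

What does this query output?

386424

emp_id=90: ✗
emp_id=91: ✓ → 117263
emp_id=92: ✗
emp_id=93: ✗
emp_id=94: ✓ → 153879
emp_id=95: ✓ → 75030
emp_id=96: ✓ → 40252
emp_id=97: ✗
emp_id=98: ✗
emp_id=99: ✗
emp_id=100: ✗
emp_id=101: ✗
nyc_sum = 117263 + 153879 + 75030 + 40252 = 386424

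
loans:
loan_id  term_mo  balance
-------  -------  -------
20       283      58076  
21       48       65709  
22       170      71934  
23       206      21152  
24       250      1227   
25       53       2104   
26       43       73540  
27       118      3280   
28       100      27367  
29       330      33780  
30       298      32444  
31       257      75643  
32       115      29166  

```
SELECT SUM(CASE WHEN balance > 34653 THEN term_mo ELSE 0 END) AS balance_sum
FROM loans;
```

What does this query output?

loan_id=20: ✓ → 283
loan_id=21: ✓ → 48
loan_id=22: ✓ → 170
loan_id=23: ✗
loan_id=24: ✗
loan_id=25: ✗
loan_id=26: ✓ → 43
loan_id=27: ✗
loan_id=28: ✗
loan_id=29: ✗
loan_id=30: ✗
loan_id=31: ✓ → 257
loan_id=32: ✗
balance_sum = 283 + 48 + 170 + 43 + 257 = 801

801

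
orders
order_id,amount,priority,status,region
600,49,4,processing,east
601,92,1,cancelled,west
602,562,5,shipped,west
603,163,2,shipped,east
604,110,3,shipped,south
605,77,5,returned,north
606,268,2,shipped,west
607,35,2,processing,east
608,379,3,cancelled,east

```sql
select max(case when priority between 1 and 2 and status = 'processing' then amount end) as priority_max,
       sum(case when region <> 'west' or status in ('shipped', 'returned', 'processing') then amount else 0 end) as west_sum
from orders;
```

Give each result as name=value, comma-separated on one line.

[priority_max: priority between 1 and 2 and status = 'processing']
order_id=600: ✗
order_id=601: ✗
order_id=602: ✗
order_id=603: ✗
order_id=604: ✗
order_id=605: ✗
order_id=606: ✗
order_id=607: ✓ → 35
order_id=608: ✗
priority_max = MAX(35) = 35
—
[west_sum: region <> 'west' or status in ('shipped', 'returned', 'processing')]
order_id=600: ✓ → 49
order_id=601: ✗
order_id=602: ✓ → 562
order_id=603: ✓ → 163
order_id=604: ✓ → 110
order_id=605: ✓ → 77
order_id=606: ✓ → 268
order_id=607: ✓ → 35
order_id=608: ✓ → 379
west_sum = 49 + 562 + 163 + 110 + 77 + 268 + 35 + 379 = 1643

priority_max=35, west_sum=1643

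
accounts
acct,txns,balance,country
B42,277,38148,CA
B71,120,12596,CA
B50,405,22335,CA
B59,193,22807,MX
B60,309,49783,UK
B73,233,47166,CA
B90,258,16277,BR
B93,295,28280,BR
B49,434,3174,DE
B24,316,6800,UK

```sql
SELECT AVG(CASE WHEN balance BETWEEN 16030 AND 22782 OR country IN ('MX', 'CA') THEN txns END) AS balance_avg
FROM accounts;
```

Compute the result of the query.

acct=B42: ✓ → 277
acct=B71: ✓ → 120
acct=B50: ✓ → 405
acct=B59: ✓ → 193
acct=B60: ✗
acct=B73: ✓ → 233
acct=B90: ✓ → 258
acct=B93: ✗
acct=B49: ✗
acct=B24: ✗
balance_avg = (277 + 120 + 405 + 193 + 233 + 258) / 6 = 247.6666666667

247.6666666667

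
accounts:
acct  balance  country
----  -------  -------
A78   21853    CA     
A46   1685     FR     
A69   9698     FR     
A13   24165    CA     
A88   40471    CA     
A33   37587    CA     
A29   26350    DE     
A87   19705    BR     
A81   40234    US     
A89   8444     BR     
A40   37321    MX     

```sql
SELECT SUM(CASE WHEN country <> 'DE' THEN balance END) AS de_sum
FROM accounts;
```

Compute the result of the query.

241163

acct=A78: ✓ → 21853
acct=A46: ✓ → 1685
acct=A69: ✓ → 9698
acct=A13: ✓ → 24165
acct=A88: ✓ → 40471
acct=A33: ✓ → 37587
acct=A29: ✗
acct=A87: ✓ → 19705
acct=A81: ✓ → 40234
acct=A89: ✓ → 8444
acct=A40: ✓ → 37321
de_sum = 21853 + 1685 + 9698 + 24165 + 40471 + 37587 + 19705 + 40234 + 8444 + 37321 = 241163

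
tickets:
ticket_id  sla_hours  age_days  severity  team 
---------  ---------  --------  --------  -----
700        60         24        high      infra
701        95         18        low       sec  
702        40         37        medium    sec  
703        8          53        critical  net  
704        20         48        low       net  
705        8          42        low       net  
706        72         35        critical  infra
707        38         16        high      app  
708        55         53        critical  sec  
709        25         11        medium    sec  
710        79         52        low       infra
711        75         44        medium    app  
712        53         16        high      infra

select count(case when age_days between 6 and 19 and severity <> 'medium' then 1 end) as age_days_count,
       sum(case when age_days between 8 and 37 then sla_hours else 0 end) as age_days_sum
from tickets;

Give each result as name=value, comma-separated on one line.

age_days_count=3, age_days_sum=383

[age_days_count: age_days between 6 and 19 and severity <> 'medium']
ticket_id=700: ✗
ticket_id=701: ✓ → 1
ticket_id=702: ✗
ticket_id=703: ✗
ticket_id=704: ✗
ticket_id=705: ✗
ticket_id=706: ✗
ticket_id=707: ✓ → 1
ticket_id=708: ✗
ticket_id=709: ✗
ticket_id=710: ✗
ticket_id=711: ✗
ticket_id=712: ✓ → 1
age_days_count = COUNT(1, 1, 1) = 3
—
[age_days_sum: age_days between 8 and 37]
ticket_id=700: ✓ → 60
ticket_id=701: ✓ → 95
ticket_id=702: ✓ → 40
ticket_id=703: ✗
ticket_id=704: ✗
ticket_id=705: ✗
ticket_id=706: ✓ → 72
ticket_id=707: ✓ → 38
ticket_id=708: ✗
ticket_id=709: ✓ → 25
ticket_id=710: ✗
ticket_id=711: ✗
ticket_id=712: ✓ → 53
age_days_sum = 60 + 95 + 40 + 72 + 38 + 25 + 53 = 383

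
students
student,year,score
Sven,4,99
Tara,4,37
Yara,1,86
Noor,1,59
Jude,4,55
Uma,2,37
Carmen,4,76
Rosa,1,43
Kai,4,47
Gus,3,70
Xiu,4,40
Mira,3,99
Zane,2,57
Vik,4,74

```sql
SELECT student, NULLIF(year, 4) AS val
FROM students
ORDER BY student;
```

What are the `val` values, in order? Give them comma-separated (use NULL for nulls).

NULL, 3, NULL, NULL, 3, 1, 1, NULL, NULL, 2, NULL, NULL, 1, 2

student=Carmen: year=4 vs 4: equal → NULL
student=Gus: year=3 vs 4: differ → 3
student=Jude: year=4 vs 4: equal → NULL
student=Kai: year=4 vs 4: equal → NULL
student=Mira: year=3 vs 4: differ → 3
student=Noor: year=1 vs 4: differ → 1
student=Rosa: year=1 vs 4: differ → 1
student=Sven: year=4 vs 4: equal → NULL
student=Tara: year=4 vs 4: equal → NULL
student=Uma: year=2 vs 4: differ → 2
student=Vik: year=4 vs 4: equal → NULL
student=Xiu: year=4 vs 4: equal → NULL
student=Yara: year=1 vs 4: differ → 1
student=Zane: year=2 vs 4: differ → 2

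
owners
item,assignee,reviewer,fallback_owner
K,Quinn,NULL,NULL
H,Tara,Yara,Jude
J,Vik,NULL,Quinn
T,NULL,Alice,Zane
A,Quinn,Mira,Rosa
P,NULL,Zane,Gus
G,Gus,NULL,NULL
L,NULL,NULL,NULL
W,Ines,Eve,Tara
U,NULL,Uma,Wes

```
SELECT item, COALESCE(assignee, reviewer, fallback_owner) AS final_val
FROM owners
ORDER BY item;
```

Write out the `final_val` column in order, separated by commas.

item=A: assignee=Quinn → Quinn
item=G: assignee=Gus → Gus
item=H: assignee=Tara → Tara
item=J: assignee=Vik → Vik
item=K: assignee=Quinn → Quinn
item=L: assignee=NULL, reviewer=NULL, fallback_owner=NULL (all NULL) → NULL
item=P: assignee=NULL, reviewer=Zane → Zane
item=T: assignee=NULL, reviewer=Alice → Alice
item=U: assignee=NULL, reviewer=Uma → Uma
item=W: assignee=Ines → Ines

Quinn, Gus, Tara, Vik, Quinn, NULL, Zane, Alice, Uma, Ines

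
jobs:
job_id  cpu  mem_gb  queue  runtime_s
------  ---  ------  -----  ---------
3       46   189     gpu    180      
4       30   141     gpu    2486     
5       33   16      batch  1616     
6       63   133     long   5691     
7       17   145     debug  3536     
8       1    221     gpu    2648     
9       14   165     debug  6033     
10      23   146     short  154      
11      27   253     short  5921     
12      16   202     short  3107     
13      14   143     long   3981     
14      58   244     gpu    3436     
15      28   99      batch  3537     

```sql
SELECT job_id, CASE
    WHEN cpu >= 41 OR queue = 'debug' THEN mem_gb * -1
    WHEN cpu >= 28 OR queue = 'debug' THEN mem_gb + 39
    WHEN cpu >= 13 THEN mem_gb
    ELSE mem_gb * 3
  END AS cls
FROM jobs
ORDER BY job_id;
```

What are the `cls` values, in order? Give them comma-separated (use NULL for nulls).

job_id=3: cpu >= 41 OR queue = 'debug' → -189
job_id=4: cpu >= 28 OR queue = 'debug' → 180
job_id=5: cpu >= 28 OR queue = 'debug' → 55
job_id=6: cpu >= 41 OR queue = 'debug' → -133
job_id=7: cpu >= 41 OR queue = 'debug' → -145
job_id=8: ELSE → 663
job_id=9: cpu >= 41 OR queue = 'debug' → -165
job_id=10: cpu >= 13 → 146
job_id=11: cpu >= 13 → 253
job_id=12: cpu >= 13 → 202
job_id=13: cpu >= 13 → 143
job_id=14: cpu >= 41 OR queue = 'debug' → -244
job_id=15: cpu >= 28 OR queue = 'debug' → 138

-189, 180, 55, -133, -145, 663, -165, 146, 253, 202, 143, -244, 138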